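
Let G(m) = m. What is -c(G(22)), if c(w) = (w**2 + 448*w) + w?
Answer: -10362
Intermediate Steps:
c(w) = w**2 + 449*w
-c(G(22)) = -22*(449 + 22) = -22*471 = -1*10362 = -10362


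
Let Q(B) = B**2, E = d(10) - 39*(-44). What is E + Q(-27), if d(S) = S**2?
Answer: 2545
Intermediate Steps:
E = 1816 (E = 10**2 - 39*(-44) = 100 + 1716 = 1816)
E + Q(-27) = 1816 + (-27)**2 = 1816 + 729 = 2545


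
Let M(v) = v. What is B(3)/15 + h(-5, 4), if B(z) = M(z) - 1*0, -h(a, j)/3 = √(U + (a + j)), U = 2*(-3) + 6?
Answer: ⅕ - 3*I ≈ 0.2 - 3.0*I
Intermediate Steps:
U = 0 (U = -6 + 6 = 0)
h(a, j) = -3*√(a + j) (h(a, j) = -3*√(0 + (a + j)) = -3*√(a + j))
B(z) = z (B(z) = z - 1*0 = z + 0 = z)
B(3)/15 + h(-5, 4) = 3/15 - 3*√(-5 + 4) = 3*(1/15) - 3*I = ⅕ - 3*I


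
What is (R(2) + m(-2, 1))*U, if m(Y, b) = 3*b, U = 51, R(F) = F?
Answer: 255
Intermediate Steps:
(R(2) + m(-2, 1))*U = (2 + 3*1)*51 = (2 + 3)*51 = 5*51 = 255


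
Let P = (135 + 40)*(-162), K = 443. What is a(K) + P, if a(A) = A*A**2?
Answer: 86909957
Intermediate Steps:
a(A) = A**3
P = -28350 (P = 175*(-162) = -28350)
a(K) + P = 443**3 - 28350 = 86938307 - 28350 = 86909957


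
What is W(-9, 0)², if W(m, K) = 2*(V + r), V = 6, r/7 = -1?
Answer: 4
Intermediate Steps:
r = -7 (r = 7*(-1) = -7)
W(m, K) = -2 (W(m, K) = 2*(6 - 7) = 2*(-1) = -2)
W(-9, 0)² = (-2)² = 4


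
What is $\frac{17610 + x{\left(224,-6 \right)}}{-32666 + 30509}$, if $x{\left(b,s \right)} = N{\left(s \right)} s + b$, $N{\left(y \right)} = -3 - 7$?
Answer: $- \frac{17894}{2157} \approx -8.2958$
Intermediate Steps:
$N{\left(y \right)} = -10$ ($N{\left(y \right)} = -3 - 7 = -10$)
$x{\left(b,s \right)} = b - 10 s$ ($x{\left(b,s \right)} = - 10 s + b = b - 10 s$)
$\frac{17610 + x{\left(224,-6 \right)}}{-32666 + 30509} = \frac{17610 + \left(224 - -60\right)}{-32666 + 30509} = \frac{17610 + \left(224 + 60\right)}{-2157} = \left(17610 + 284\right) \left(- \frac{1}{2157}\right) = 17894 \left(- \frac{1}{2157}\right) = - \frac{17894}{2157}$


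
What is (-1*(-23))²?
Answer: 529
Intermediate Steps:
(-1*(-23))² = 23² = 529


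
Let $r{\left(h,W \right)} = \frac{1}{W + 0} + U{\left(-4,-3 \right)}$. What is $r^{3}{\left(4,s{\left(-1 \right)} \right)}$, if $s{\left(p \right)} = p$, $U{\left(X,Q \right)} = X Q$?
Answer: $1331$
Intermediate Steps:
$U{\left(X,Q \right)} = Q X$
$r{\left(h,W \right)} = 12 + \frac{1}{W}$ ($r{\left(h,W \right)} = \frac{1}{W + 0} - -12 = \frac{1}{W} + 12 = 12 + \frac{1}{W}$)
$r^{3}{\left(4,s{\left(-1 \right)} \right)} = \left(12 + \frac{1}{-1}\right)^{3} = \left(12 - 1\right)^{3} = 11^{3} = 1331$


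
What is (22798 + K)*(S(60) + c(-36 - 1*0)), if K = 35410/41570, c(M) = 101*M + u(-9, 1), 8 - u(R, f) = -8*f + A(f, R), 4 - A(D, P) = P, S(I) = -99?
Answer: -353699654364/4157 ≈ -8.5085e+7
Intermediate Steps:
A(D, P) = 4 - P
u(R, f) = 4 + R + 8*f (u(R, f) = 8 - (-8*f + (4 - R)) = 8 - (4 - R - 8*f) = 8 + (-4 + R + 8*f) = 4 + R + 8*f)
c(M) = 3 + 101*M (c(M) = 101*M + (4 - 9 + 8*1) = 101*M + (4 - 9 + 8) = 101*M + 3 = 3 + 101*M)
K = 3541/4157 (K = 35410*(1/41570) = 3541/4157 ≈ 0.85182)
(22798 + K)*(S(60) + c(-36 - 1*0)) = (22798 + 3541/4157)*(-99 + (3 + 101*(-36 - 1*0))) = 94774827*(-99 + (3 + 101*(-36 + 0)))/4157 = 94774827*(-99 + (3 + 101*(-36)))/4157 = 94774827*(-99 + (3 - 3636))/4157 = 94774827*(-99 - 3633)/4157 = (94774827/4157)*(-3732) = -353699654364/4157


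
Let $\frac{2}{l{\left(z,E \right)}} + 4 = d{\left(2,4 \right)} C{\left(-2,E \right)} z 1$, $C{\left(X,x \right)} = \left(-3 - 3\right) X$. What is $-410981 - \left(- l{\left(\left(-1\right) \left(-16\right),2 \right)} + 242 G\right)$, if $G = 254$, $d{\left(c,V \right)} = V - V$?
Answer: $- \frac{944899}{2} \approx -4.7245 \cdot 10^{5}$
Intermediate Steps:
$d{\left(c,V \right)} = 0$
$C{\left(X,x \right)} = - 6 X$
$l{\left(z,E \right)} = - \frac{1}{2}$ ($l{\left(z,E \right)} = \frac{2}{-4 + 0 \left(-6\right) \left(-2\right) z 1} = \frac{2}{-4 + 0 \cdot 12 z 1} = \frac{2}{-4 + 0 \cdot 12 z} = \frac{2}{-4 + 0} = \frac{2}{-4} = 2 \left(- \frac{1}{4}\right) = - \frac{1}{2}$)
$-410981 - \left(- l{\left(\left(-1\right) \left(-16\right),2 \right)} + 242 G\right) = -410981 - \frac{122937}{2} = - \frac{944899}{2}$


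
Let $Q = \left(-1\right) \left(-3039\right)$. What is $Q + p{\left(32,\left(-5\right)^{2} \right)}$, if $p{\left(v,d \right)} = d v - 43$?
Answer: $3796$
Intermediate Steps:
$p{\left(v,d \right)} = -43 + d v$
$Q = 3039$
$Q + p{\left(32,\left(-5\right)^{2} \right)} = 3039 - \left(43 - \left(-5\right)^{2} \cdot 32\right) = 3039 + \left(-43 + 25 \cdot 32\right) = 3039 + \left(-43 + 800\right) = 3039 + 757 = 3796$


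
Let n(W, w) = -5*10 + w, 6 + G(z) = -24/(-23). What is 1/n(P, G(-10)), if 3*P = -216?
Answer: -23/1264 ≈ -0.018196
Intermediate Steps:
P = -72 (P = (⅓)*(-216) = -72)
G(z) = -114/23 (G(z) = -6 - 24/(-23) = -6 - 24*(-1/23) = -6 + 24/23 = -114/23)
n(W, w) = -50 + w
1/n(P, G(-10)) = 1/(-50 - 114/23) = 1/(-1264/23) = -23/1264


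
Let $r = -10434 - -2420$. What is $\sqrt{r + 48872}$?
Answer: $\sqrt{40858} \approx 202.13$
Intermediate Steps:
$r = -8014$ ($r = -10434 + 2420 = -8014$)
$\sqrt{r + 48872} = \sqrt{-8014 + 48872} = \sqrt{40858}$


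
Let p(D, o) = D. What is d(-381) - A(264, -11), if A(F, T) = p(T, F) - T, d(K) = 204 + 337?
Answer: 541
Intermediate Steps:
d(K) = 541
A(F, T) = 0 (A(F, T) = T - T = 0)
d(-381) - A(264, -11) = 541 - 1*0 = 541 + 0 = 541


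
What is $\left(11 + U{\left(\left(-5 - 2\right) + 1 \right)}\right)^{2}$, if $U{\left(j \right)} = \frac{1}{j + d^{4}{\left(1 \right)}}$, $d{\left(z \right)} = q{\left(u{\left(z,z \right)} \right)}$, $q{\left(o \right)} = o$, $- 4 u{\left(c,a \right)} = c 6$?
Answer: $\frac{22201}{225} \approx 98.671$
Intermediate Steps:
$u{\left(c,a \right)} = - \frac{3 c}{2}$ ($u{\left(c,a \right)} = - \frac{c 6}{4} = - \frac{6 c}{4} = - \frac{3 c}{2}$)
$d{\left(z \right)} = - \frac{3 z}{2}$
$U{\left(j \right)} = \frac{1}{\frac{81}{16} + j}$ ($U{\left(j \right)} = \frac{1}{j + \left(\left(- \frac{3}{2}\right) 1\right)^{4}} = \frac{1}{j + \left(- \frac{3}{2}\right)^{4}} = \frac{1}{j + \frac{81}{16}} = \frac{1}{\frac{81}{16} + j}$)
$\left(11 + U{\left(\left(-5 - 2\right) + 1 \right)}\right)^{2} = \left(11 + \frac{16}{81 + 16 \left(\left(-5 - 2\right) + 1\right)}\right)^{2} = \left(11 + \frac{16}{81 + 16 \left(-7 + 1\right)}\right)^{2} = \left(11 + \frac{16}{81 + 16 \left(-6\right)}\right)^{2} = \left(11 + \frac{16}{81 - 96}\right)^{2} = \left(11 + \frac{16}{-15}\right)^{2} = \left(11 + 16 \left(- \frac{1}{15}\right)\right)^{2} = \left(11 - \frac{16}{15}\right)^{2} = \left(\frac{149}{15}\right)^{2} = \frac{22201}{225}$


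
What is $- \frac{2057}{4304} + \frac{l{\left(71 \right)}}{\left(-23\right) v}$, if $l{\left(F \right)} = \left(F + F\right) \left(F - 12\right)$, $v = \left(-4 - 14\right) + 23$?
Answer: $- \frac{36295467}{494960} \approx -73.33$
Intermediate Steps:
$v = 5$ ($v = -18 + 23 = 5$)
$l{\left(F \right)} = 2 F \left(-12 + F\right)$
$- \frac{2057}{4304} + \frac{l{\left(71 \right)}}{\left(-23\right) v} = - \frac{2057}{4304} + \frac{2 \cdot 71 \left(-12 + 71\right)}{\left(-23\right) 5} = \left(-2057\right) \frac{1}{4304} + \frac{2 \cdot 71 \cdot 59}{-115} = - \frac{2057}{4304} + 8378 \left(- \frac{1}{115}\right) = - \frac{2057}{4304} - \frac{8378}{115} = - \frac{36295467}{494960}$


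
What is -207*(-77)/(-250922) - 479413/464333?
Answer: -18242324639/16644480718 ≈ -1.0960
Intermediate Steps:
-207*(-77)/(-250922) - 479413/464333 = 15939*(-1/250922) - 479413*1/464333 = -2277/35846 - 479413/464333 = -18242324639/16644480718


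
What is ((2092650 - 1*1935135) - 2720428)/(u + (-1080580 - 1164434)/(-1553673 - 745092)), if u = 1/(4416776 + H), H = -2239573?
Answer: -87258959379369805/33250704181 ≈ -2.6243e+6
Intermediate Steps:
u = 1/2177203 (u = 1/(4416776 - 2239573) = 1/2177203 ≈ 4.5930e-7)
((2092650 - 1*1935135) - 2720428)/(u + (-1080580 - 1164434)/(-1553673 - 745092)) = ((2092650 - 1*1935135) - 2720428)/(1/2177203 + (-1080580 - 1164434)/(-1553673 - 745092)) = ((2092650 - 1935135) - 2720428)/(1/2177203 - 2245014/(-2298765)) = (157515 - 2720428)/(1/2177203 - 2245014*(-1/2298765)) = -2562913/(1/2177203 + 748338/766255) = -2562913/33250704181/34046789485 = -2562913*34046789485/33250704181 = -87258959379369805/33250704181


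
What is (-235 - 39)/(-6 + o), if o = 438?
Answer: -137/216 ≈ -0.63426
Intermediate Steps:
(-235 - 39)/(-6 + o) = (-235 - 39)/(-6 + 438) = -274/432 = -274*1/432 = -137/216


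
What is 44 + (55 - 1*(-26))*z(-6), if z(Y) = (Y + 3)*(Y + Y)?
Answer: 2960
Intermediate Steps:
z(Y) = 2*Y*(3 + Y) (z(Y) = (3 + Y)*(2*Y) = 2*Y*(3 + Y))
44 + (55 - 1*(-26))*z(-6) = 44 + (55 - 1*(-26))*(2*(-6)*(3 - 6)) = 44 + (55 + 26)*(2*(-6)*(-3)) = 44 + 81*36 = 44 + 2916 = 2960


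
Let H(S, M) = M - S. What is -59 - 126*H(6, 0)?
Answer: 697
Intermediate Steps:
-59 - 126*H(6, 0) = -59 - 126*(0 - 1*6) = -59 - 126*(0 - 6) = -59 - 126*(-6) = -59 + 756 = 697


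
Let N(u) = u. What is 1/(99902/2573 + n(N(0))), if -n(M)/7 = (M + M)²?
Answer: 2573/99902 ≈ 0.025755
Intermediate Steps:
n(M) = -28*M² (n(M) = -7*(M + M)² = -7*4*M² = -28*M²)
1/(99902/2573 + n(N(0))) = 1/(99902/2573 - 28*0²) = 1/(99902*(1/2573) - 28*0) = 1/(99902/2573 + 0) = 1/(99902/2573) = 2573/99902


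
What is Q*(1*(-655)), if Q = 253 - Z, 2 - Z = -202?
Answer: -32095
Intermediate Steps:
Z = 204 (Z = 2 - 1*(-202) = 2 + 202 = 204)
Q = 49 (Q = 253 - 1*204 = 253 - 204 = 49)
Q*(1*(-655)) = 49*(1*(-655)) = 49*(-655) = -32095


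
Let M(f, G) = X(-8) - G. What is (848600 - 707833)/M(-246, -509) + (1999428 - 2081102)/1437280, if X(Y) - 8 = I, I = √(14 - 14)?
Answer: 9194516741/33776080 ≈ 272.22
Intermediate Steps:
I = 0 (I = √0 = 0)
X(Y) = 8 (X(Y) = 8 + 0 = 8)
M(f, G) = 8 - G
(848600 - 707833)/M(-246, -509) + (1999428 - 2081102)/1437280 = (848600 - 707833)/(8 - 1*(-509)) + (1999428 - 2081102)/1437280 = 140767/(8 + 509) - 81674*1/1437280 = 140767/517 - 40837/718640 = 140767*(1/517) - 40837/718640 = 12797/47 - 40837/718640 = 9194516741/33776080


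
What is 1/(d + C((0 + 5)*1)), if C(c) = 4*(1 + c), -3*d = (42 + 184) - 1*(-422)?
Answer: -1/192 ≈ -0.0052083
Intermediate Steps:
d = -216 (d = -((42 + 184) - 1*(-422))/3 = -(226 + 422)/3 = -⅓*648 = -216)
C(c) = 4 + 4*c
1/(d + C((0 + 5)*1)) = 1/(-216 + (4 + 4*((0 + 5)*1))) = 1/(-216 + (4 + 4*(5*1))) = 1/(-216 + (4 + 4*5)) = 1/(-216 + (4 + 20)) = 1/(-216 + 24) = 1/(-192) = -1/192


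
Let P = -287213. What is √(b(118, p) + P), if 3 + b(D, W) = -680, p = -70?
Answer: 2*I*√71974 ≈ 536.56*I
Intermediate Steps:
b(D, W) = -683 (b(D, W) = -3 - 680 = -683)
√(b(118, p) + P) = √(-683 - 287213) = √(-287896) = 2*I*√71974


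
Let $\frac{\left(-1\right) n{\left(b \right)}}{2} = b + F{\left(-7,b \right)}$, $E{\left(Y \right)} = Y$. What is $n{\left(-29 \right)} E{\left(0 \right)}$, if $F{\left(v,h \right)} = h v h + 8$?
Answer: $0$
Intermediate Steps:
$F{\left(v,h \right)} = 8 + v h^{2}$ ($F{\left(v,h \right)} = v h^{2} + 8 = 8 + v h^{2}$)
$n{\left(b \right)} = -16 - 2 b + 14 b^{2}$ ($n{\left(b \right)} = - 2 \left(b - \left(-8 + 7 b^{2}\right)\right) = - 2 \left(8 + b - 7 b^{2}\right) = -16 - 2 b + 14 b^{2}$)
$n{\left(-29 \right)} E{\left(0 \right)} = \left(-16 - -58 + 14 \left(-29\right)^{2}\right) 0 = \left(-16 + 58 + 14 \cdot 841\right) 0 = \left(-16 + 58 + 11774\right) 0 = 11816 \cdot 0 = 0$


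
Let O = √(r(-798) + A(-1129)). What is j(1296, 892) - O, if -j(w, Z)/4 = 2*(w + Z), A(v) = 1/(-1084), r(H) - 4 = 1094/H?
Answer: -17504 - √122912072493/216258 ≈ -17506.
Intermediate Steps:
r(H) = 4 + 1094/H
A(v) = -1/1084
j(w, Z) = -8*Z - 8*w (j(w, Z) = -8*(w + Z) = -8*(Z + w) = -4*(2*Z + 2*w) = -8*Z - 8*w)
O = √122912072493/216258 (O = √((4 + 1094/(-798)) - 1/1084) = √((4 + 1094*(-1/798)) - 1/1084) = √((4 - 547/399) - 1/1084) = √(1049/399 - 1/1084) = √(1136717/432516) = √122912072493/216258 ≈ 1.6212)
j(1296, 892) - O = (-8*892 - 8*1296) - √122912072493/216258 = (-7136 - 10368) - √122912072493/216258 = -17504 - √122912072493/216258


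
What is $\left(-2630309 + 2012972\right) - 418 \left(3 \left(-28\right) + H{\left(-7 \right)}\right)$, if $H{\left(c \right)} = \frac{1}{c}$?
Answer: $- \frac{4075157}{7} \approx -5.8217 \cdot 10^{5}$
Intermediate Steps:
$\left(-2630309 + 2012972\right) - 418 \left(3 \left(-28\right) + H{\left(-7 \right)}\right) = \left(-2630309 + 2012972\right) - 418 \left(3 \left(-28\right) + \frac{1}{-7}\right) = -617337 - 418 \left(-84 - \frac{1}{7}\right) = -617337 - - \frac{246202}{7} = -617337 + \frac{246202}{7} = - \frac{4075157}{7}$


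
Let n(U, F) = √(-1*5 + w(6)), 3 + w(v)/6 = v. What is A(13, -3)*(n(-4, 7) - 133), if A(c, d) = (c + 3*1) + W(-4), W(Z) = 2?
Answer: -2394 + 18*√13 ≈ -2329.1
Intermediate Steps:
A(c, d) = 5 + c (A(c, d) = (c + 3*1) + 2 = (c + 3) + 2 = (3 + c) + 2 = 5 + c)
w(v) = -18 + 6*v
n(U, F) = √13 (n(U, F) = √(-1*5 + (-18 + 6*6)) = √(-5 + (-18 + 36)) = √(-5 + 18) = √13)
A(13, -3)*(n(-4, 7) - 133) = (5 + 13)*(√13 - 133) = 18*(-133 + √13) = -2394 + 18*√13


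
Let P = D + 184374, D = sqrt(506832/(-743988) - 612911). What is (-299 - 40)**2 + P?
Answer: 299295 + 5*I*sqrt(94238260089547)/61999 ≈ 2.993e+5 + 782.89*I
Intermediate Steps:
D = 5*I*sqrt(94238260089547)/61999 (D = sqrt(506832*(-1/743988) - 612911) = sqrt(-42236/61999 - 612911) = sqrt(-37999911325/61999) = 5*I*sqrt(94238260089547)/61999 ≈ 782.89*I)
P = 184374 + 5*I*sqrt(94238260089547)/61999 (P = 5*I*sqrt(94238260089547)/61999 + 184374 = 184374 + 5*I*sqrt(94238260089547)/61999 ≈ 1.8437e+5 + 782.89*I)
(-299 - 40)**2 + P = (-299 - 40)**2 + (184374 + 5*I*sqrt(94238260089547)/61999) = (-339)**2 + (184374 + 5*I*sqrt(94238260089547)/61999) = 114921 + (184374 + 5*I*sqrt(94238260089547)/61999) = 299295 + 5*I*sqrt(94238260089547)/61999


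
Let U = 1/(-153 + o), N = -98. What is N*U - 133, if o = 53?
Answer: -6601/50 ≈ -132.02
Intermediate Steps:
U = -1/100 (U = 1/(-153 + 53) = 1/(-100) = -1/100 ≈ -0.010000)
N*U - 133 = -98*(-1/100) - 133 = 49/50 - 133 = -6601/50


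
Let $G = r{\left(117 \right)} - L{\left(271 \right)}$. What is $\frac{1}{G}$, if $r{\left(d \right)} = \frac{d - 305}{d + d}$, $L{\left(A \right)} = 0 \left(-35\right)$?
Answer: $- \frac{117}{94} \approx -1.2447$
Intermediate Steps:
$L{\left(A \right)} = 0$
$r{\left(d \right)} = \frac{-305 + d}{2 d}$
$G = - \frac{94}{117}$ ($G = \frac{-305 + 117}{2 \cdot 117} - 0 = \frac{1}{2} \cdot \frac{1}{117} \left(-188\right) + 0 = - \frac{94}{117} + 0 = - \frac{94}{117} \approx -0.80342$)
$\frac{1}{G} = \frac{1}{- \frac{94}{117}} = - \frac{117}{94}$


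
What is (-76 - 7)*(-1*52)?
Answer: 4316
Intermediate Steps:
(-76 - 7)*(-1*52) = -83*(-52) = 4316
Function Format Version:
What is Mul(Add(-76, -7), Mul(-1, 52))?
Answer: 4316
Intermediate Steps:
Mul(Add(-76, -7), Mul(-1, 52)) = Mul(-83, -52) = 4316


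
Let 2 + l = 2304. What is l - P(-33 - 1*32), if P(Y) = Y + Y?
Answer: 2432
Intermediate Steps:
l = 2302 (l = -2 + 2304 = 2302)
P(Y) = 2*Y
l - P(-33 - 1*32) = 2302 - 2*(-33 - 1*32) = 2302 - 2*(-33 - 32) = 2302 - 2*(-65) = 2302 - 1*(-130) = 2302 + 130 = 2432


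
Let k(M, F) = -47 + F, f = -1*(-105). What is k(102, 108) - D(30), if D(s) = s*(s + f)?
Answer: -3989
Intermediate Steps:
f = 105
D(s) = s*(105 + s) (D(s) = s*(s + 105) = s*(105 + s))
k(102, 108) - D(30) = (-47 + 108) - 30*(105 + 30) = 61 - 30*135 = 61 - 1*4050 = 61 - 4050 = -3989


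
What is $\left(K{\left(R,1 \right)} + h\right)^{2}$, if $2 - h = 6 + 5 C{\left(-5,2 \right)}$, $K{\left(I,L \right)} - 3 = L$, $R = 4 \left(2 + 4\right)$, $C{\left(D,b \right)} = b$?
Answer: $100$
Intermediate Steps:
$R = 24$ ($R = 4 \cdot 6 = 24$)
$K{\left(I,L \right)} = 3 + L$
$h = -14$ ($h = 2 - \left(6 + 5 \cdot 2\right) = 2 - \left(6 + 10\right) = 2 - 16 = -14$)
$\left(K{\left(R,1 \right)} + h\right)^{2} = \left(\left(3 + 1\right) - 14\right)^{2} = \left(4 - 14\right)^{2} = \left(-10\right)^{2} = 100$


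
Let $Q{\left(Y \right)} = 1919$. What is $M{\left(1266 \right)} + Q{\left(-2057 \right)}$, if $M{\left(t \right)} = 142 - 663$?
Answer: $1398$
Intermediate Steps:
$M{\left(t \right)} = -521$
$M{\left(1266 \right)} + Q{\left(-2057 \right)} = -521 + 1919 = 1398$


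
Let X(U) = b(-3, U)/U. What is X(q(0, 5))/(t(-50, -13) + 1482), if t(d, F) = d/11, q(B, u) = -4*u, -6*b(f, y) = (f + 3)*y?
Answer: 0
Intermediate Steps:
b(f, y) = -y*(3 + f)/6 (b(f, y) = -(f + 3)*y/6 = -(3 + f)*y/6 = -y*(3 + f)/6)
X(U) = 0 (X(U) = (-U*(3 - 3)/6)/U = (-⅙*U*0)/U = 0/U = 0)
t(d, F) = d/11 (t(d, F) = d*(1/11) = d/11)
X(q(0, 5))/(t(-50, -13) + 1482) = 0/((1/11)*(-50) + 1482) = 0/(-50/11 + 1482) = 0/(16252/11) = 0*(11/16252) = 0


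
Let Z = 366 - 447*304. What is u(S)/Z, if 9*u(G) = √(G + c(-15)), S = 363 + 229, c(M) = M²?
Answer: -√817/1219698 ≈ -2.3435e-5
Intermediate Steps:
Z = -135522 (Z = 366 - 135888 = -135522)
S = 592
u(G) = √(225 + G)/9 (u(G) = √(G + (-15)²)/9 = √(G + 225)/9 = √(225 + G)/9)
u(S)/Z = (√(225 + 592)/9)/(-135522) = (√817/9)*(-1/135522) = -√817/1219698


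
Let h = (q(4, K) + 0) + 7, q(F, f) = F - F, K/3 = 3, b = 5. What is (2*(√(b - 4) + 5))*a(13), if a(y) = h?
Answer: 84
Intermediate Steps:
K = 9 (K = 3*3 = 9)
q(F, f) = 0
h = 7 (h = (0 + 0) + 7 = 0 + 7 = 7)
a(y) = 7
(2*(√(b - 4) + 5))*a(13) = (2*(√(5 - 4) + 5))*7 = (2*(√1 + 5))*7 = (2*(1 + 5))*7 = (2*6)*7 = 12*7 = 84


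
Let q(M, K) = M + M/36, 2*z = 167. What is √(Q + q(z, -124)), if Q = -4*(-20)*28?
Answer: √334918/12 ≈ 48.227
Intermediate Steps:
z = 167/2 (z = (½)*167 = 167/2 ≈ 83.500)
q(M, K) = 37*M/36 (q(M, K) = M + M*(1/36) = M + M/36 = 37*M/36)
Q = 2240 (Q = 80*28 = 2240)
√(Q + q(z, -124)) = √(2240 + (37/36)*(167/2)) = √(2240 + 6179/72) = √(167459/72) = √334918/12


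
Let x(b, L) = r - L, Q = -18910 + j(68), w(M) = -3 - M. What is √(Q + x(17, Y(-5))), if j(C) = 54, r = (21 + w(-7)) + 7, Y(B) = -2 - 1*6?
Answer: 56*I*√6 ≈ 137.17*I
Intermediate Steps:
Y(B) = -8 (Y(B) = -2 - 6 = -8)
r = 32 (r = (21 + (-3 - 1*(-7))) + 7 = (21 + (-3 + 7)) + 7 = (21 + 4) + 7 = 25 + 7 = 32)
Q = -18856 (Q = -18910 + 54 = -18856)
x(b, L) = 32 - L
√(Q + x(17, Y(-5))) = √(-18856 + (32 - 1*(-8))) = √(-18856 + (32 + 8)) = √(-18856 + 40) = √(-18816) = 56*I*√6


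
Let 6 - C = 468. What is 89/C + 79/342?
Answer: 505/13167 ≈ 0.038353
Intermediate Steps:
C = -462 (C = 6 - 1*468 = 6 - 468 = -462)
89/C + 79/342 = 89/(-462) + 79/342 = 89*(-1/462) + 79*(1/342) = -89/462 + 79/342 = 505/13167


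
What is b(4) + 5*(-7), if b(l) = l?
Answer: -31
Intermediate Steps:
b(4) + 5*(-7) = 4 + 5*(-7) = 4 - 35 = -31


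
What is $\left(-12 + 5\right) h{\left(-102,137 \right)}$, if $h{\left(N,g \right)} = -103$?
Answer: $721$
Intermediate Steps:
$\left(-12 + 5\right) h{\left(-102,137 \right)} = \left(-12 + 5\right) \left(-103\right) = \left(-7\right) \left(-103\right) = 721$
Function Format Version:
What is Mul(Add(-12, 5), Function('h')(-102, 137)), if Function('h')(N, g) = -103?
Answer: 721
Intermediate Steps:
Mul(Add(-12, 5), Function('h')(-102, 137)) = Mul(Add(-12, 5), -103) = Mul(-7, -103) = 721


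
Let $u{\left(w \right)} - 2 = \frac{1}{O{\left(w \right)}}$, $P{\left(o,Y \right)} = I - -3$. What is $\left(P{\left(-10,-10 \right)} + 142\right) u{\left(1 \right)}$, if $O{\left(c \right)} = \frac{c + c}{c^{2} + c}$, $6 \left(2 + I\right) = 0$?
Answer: $429$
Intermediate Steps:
$I = -2$ ($I = -2 + \frac{1}{6} \cdot 0 = -2 + 0 = -2$)
$O{\left(c \right)} = \frac{2 c}{c + c^{2}}$
$P{\left(o,Y \right)} = 1$ ($P{\left(o,Y \right)} = -2 - -3 = -2 + 3 = 1$)
$u{\left(w \right)} = \frac{5}{2} + \frac{w}{2}$ ($u{\left(w \right)} = 2 + \frac{1}{2 \frac{1}{1 + w}} = 2 + \left(\frac{1}{2} + \frac{w}{2}\right) = \frac{5}{2} + \frac{w}{2}$)
$\left(P{\left(-10,-10 \right)} + 142\right) u{\left(1 \right)} = \left(1 + 142\right) \left(\frac{5}{2} + \frac{1}{2} \cdot 1\right) = 143 \left(\frac{5}{2} + \frac{1}{2}\right) = 143 \cdot 3 = 429$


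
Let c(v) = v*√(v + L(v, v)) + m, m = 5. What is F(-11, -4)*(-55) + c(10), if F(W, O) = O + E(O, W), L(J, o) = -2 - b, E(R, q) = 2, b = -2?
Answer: 115 + 10*√10 ≈ 146.62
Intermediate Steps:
L(J, o) = 0 (L(J, o) = -2 - 1*(-2) = -2 + 2 = 0)
F(W, O) = 2 + O (F(W, O) = O + 2 = 2 + O)
c(v) = 5 + v^(3/2) (c(v) = v*√(v + 0) + 5 = v*√v + 5 = v^(3/2) + 5 = 5 + v^(3/2))
F(-11, -4)*(-55) + c(10) = (2 - 4)*(-55) + (5 + 10^(3/2)) = -2*(-55) + (5 + 10*√10) = 110 + (5 + 10*√10) = 115 + 10*√10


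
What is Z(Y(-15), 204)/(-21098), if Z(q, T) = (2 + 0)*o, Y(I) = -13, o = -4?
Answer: 4/10549 ≈ 0.00037918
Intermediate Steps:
Z(q, T) = -8 (Z(q, T) = (2 + 0)*(-4) = 2*(-4) = -8)
Z(Y(-15), 204)/(-21098) = -8/(-21098) = -8*(-1/21098) = 4/10549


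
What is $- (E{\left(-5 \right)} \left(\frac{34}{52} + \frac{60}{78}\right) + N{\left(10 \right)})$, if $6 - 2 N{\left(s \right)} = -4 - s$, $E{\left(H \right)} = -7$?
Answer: $- \frac{1}{26} \approx -0.038462$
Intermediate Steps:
$N{\left(s \right)} = 5 + \frac{s}{2}$ ($N{\left(s \right)} = 3 - \frac{-4 - s}{2} = 3 + \left(2 + \frac{s}{2}\right) = 5 + \frac{s}{2}$)
$- (E{\left(-5 \right)} \left(\frac{34}{52} + \frac{60}{78}\right) + N{\left(10 \right)}) = - (- 7 \left(\frac{34}{52} + \frac{60}{78}\right) + \left(5 + \frac{1}{2} \cdot 10\right)) = - (- 7 \left(34 \cdot \frac{1}{52} + 60 \cdot \frac{1}{78}\right) + \left(5 + 5\right)) = - (- 7 \left(\frac{17}{26} + \frac{10}{13}\right) + 10) = - (\left(-7\right) \frac{37}{26} + 10) = - (- \frac{259}{26} + 10) = \left(-1\right) \frac{1}{26} = - \frac{1}{26}$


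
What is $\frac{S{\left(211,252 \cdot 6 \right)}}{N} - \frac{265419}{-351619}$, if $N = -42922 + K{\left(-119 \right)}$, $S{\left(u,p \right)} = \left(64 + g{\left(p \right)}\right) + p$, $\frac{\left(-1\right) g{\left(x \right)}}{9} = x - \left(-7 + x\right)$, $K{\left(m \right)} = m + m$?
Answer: $\frac{10923484493}{15175876040} \approx 0.71979$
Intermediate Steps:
$K{\left(m \right)} = 2 m$
$g{\left(x \right)} = -63$ ($g{\left(x \right)} = - 9 \left(x - \left(-7 + x\right)\right) = \left(-9\right) 7 = -63$)
$S{\left(u,p \right)} = 1 + p$ ($S{\left(u,p \right)} = \left(64 - 63\right) + p = 1 + p$)
$N = -43160$ ($N = -42922 + 2 \left(-119\right) = -42922 - 238 = -43160$)
$\frac{S{\left(211,252 \cdot 6 \right)}}{N} - \frac{265419}{-351619} = \frac{1 + 252 \cdot 6}{-43160} - \frac{265419}{-351619} = \left(1 + 1512\right) \left(- \frac{1}{43160}\right) - - \frac{265419}{351619} = 1513 \left(- \frac{1}{43160}\right) + \frac{265419}{351619} = - \frac{1513}{43160} + \frac{265419}{351619} = \frac{10923484493}{15175876040}$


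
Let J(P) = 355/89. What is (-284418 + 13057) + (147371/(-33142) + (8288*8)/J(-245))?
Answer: -2997152941763/11765410 ≈ -2.5474e+5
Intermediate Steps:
J(P) = 355/89 (J(P) = 355*(1/89) = 355/89)
(-284418 + 13057) + (147371/(-33142) + (8288*8)/J(-245)) = (-284418 + 13057) + (147371/(-33142) + (8288*8)/(355/89)) = -271361 + (147371*(-1/33142) + 66304*(89/355)) = -271361 + (-147371/33142 + 5901056/355) = -271361 + 195520481247/11765410 = -2997152941763/11765410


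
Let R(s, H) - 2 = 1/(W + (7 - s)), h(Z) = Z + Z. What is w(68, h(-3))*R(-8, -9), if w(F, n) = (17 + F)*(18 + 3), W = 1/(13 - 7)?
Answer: 47940/13 ≈ 3687.7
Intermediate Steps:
W = ⅙ (W = 1/6 = ⅙ ≈ 0.16667)
h(Z) = 2*Z
w(F, n) = 357 + 21*F (w(F, n) = (17 + F)*21 = 357 + 21*F)
R(s, H) = 2 + 1/(43/6 - s) (R(s, H) = 2 + 1/(⅙ + (7 - s)) = 2 + 1/(43/6 - s))
w(68, h(-3))*R(-8, -9) = (357 + 21*68)*(4*(23 - 3*(-8))/(43 - 6*(-8))) = (357 + 1428)*(4*(23 + 24)/(43 + 48)) = 1785*(4*47/91) = 1785*(4*(1/91)*47) = 1785*(188/91) = 47940/13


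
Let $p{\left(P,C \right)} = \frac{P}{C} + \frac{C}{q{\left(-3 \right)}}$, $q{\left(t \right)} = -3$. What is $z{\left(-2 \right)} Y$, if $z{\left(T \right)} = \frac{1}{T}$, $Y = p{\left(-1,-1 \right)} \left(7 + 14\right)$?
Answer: $-14$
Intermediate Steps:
$p{\left(P,C \right)} = - \frac{C}{3} + \frac{P}{C}$ ($p{\left(P,C \right)} = \frac{P}{C} + \frac{C}{-3} = \frac{P}{C} + C \left(- \frac{1}{3}\right) = \frac{P}{C} - \frac{C}{3} = - \frac{C}{3} + \frac{P}{C}$)
$Y = 28$ ($Y = \left(\left(- \frac{1}{3}\right) \left(-1\right) - \frac{1}{-1}\right) \left(7 + 14\right) = \left(\frac{1}{3} - -1\right) 21 = \left(\frac{1}{3} + 1\right) 21 = \frac{4}{3} \cdot 21 = 28$)
$z{\left(-2 \right)} Y = \frac{1}{-2} \cdot 28 = \left(- \frac{1}{2}\right) 28 = -14$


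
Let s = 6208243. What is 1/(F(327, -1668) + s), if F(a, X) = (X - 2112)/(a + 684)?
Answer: 337/2092176631 ≈ 1.6108e-7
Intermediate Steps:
F(a, X) = (-2112 + X)/(684 + a)
1/(F(327, -1668) + s) = 1/((-2112 - 1668)/(684 + 327) + 6208243) = 1/(-3780/1011 + 6208243) = 1/((1/1011)*(-3780) + 6208243) = 1/(-1260/337 + 6208243) = 1/(2092176631/337) = 337/2092176631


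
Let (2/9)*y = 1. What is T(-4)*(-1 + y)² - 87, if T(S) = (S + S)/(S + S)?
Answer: -299/4 ≈ -74.750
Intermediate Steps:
y = 9/2 (y = (9/2)*1 = 9/2 ≈ 4.5000)
T(S) = 1 (T(S) = (2*S)/((2*S)) = (2*S)*(1/(2*S)) = 1)
T(-4)*(-1 + y)² - 87 = 1*(-1 + 9/2)² - 87 = 1*(7/2)² - 87 = 1*(49/4) - 87 = 49/4 - 87 = -299/4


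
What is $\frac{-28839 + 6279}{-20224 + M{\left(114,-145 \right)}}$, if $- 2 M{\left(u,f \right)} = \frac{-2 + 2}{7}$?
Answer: $\frac{705}{632} \approx 1.1155$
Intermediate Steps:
$M{\left(u,f \right)} = 0$ ($M{\left(u,f \right)} = - \frac{\left(-2 + 2\right) \frac{1}{7}}{2} = - \frac{0 \cdot \frac{1}{7}}{2} = \left(- \frac{1}{2}\right) 0 = 0$)
$\frac{-28839 + 6279}{-20224 + M{\left(114,-145 \right)}} = \frac{-28839 + 6279}{-20224 + 0} = - \frac{22560}{-20224} = \left(-22560\right) \left(- \frac{1}{20224}\right) = \frac{705}{632}$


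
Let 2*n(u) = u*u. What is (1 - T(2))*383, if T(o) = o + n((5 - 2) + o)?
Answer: -10341/2 ≈ -5170.5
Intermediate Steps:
n(u) = u²/2 (n(u) = (u*u)/2 = u²/2)
T(o) = o + (3 + o)²/2 (T(o) = o + ((5 - 2) + o)²/2 = o + (3 + o)²/2)
(1 - T(2))*383 = (1 - (2 + (3 + 2)²/2))*383 = (1 - (2 + (½)*5²))*383 = (1 - (2 + (½)*25))*383 = (1 - (2 + 25/2))*383 = (1 - 1*29/2)*383 = (1 - 29/2)*383 = -27/2*383 = -10341/2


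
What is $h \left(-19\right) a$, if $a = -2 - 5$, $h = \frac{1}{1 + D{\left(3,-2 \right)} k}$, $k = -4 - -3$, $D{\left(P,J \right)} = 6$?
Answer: $- \frac{133}{5} \approx -26.6$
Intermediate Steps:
$k = -1$ ($k = -4 + 3 = -1$)
$h = - \frac{1}{5}$ ($h = \frac{1}{1 + 6 \left(-1\right)} = \frac{1}{1 - 6} = \frac{1}{-5} = - \frac{1}{5} \approx -0.2$)
$a = -7$
$h \left(-19\right) a = \left(- \frac{1}{5}\right) \left(-19\right) \left(-7\right) = \frac{19}{5} \left(-7\right) = - \frac{133}{5}$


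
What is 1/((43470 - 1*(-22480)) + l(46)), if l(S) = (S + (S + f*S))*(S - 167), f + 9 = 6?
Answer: 1/71516 ≈ 1.3983e-5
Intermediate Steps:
f = -3 (f = -9 + 6 = -3)
l(S) = -S*(-167 + S) (l(S) = (S + (S - 3*S))*(S - 167) = (S - 2*S)*(-167 + S) = (-S)*(-167 + S) = -S*(-167 + S))
1/((43470 - 1*(-22480)) + l(46)) = 1/((43470 - 1*(-22480)) + 46*(167 - 1*46)) = 1/((43470 + 22480) + 46*(167 - 46)) = 1/(65950 + 46*121) = 1/(65950 + 5566) = 1/71516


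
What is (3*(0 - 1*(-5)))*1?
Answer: 15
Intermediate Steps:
(3*(0 - 1*(-5)))*1 = (3*(0 + 5))*1 = (3*5)*1 = 15*1 = 15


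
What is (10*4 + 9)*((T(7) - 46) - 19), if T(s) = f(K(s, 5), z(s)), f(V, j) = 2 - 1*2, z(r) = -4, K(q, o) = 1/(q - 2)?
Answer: -3185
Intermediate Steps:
K(q, o) = 1/(-2 + q)
f(V, j) = 0 (f(V, j) = 2 - 2 = 0)
T(s) = 0
(10*4 + 9)*((T(7) - 46) - 19) = (10*4 + 9)*((0 - 46) - 19) = (40 + 9)*(-46 - 19) = 49*(-65) = -3185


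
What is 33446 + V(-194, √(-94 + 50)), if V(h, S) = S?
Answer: 33446 + 2*I*√11 ≈ 33446.0 + 6.6332*I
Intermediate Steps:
33446 + V(-194, √(-94 + 50)) = 33446 + √(-94 + 50) = 33446 + √(-44) = 33446 + 2*I*√11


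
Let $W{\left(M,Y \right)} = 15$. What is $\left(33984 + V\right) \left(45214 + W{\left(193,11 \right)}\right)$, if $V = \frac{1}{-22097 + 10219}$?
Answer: $\frac{18257226381779}{11878} \approx 1.5371 \cdot 10^{9}$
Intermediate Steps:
$V = - \frac{1}{11878}$ ($V = \frac{1}{-11878} = - \frac{1}{11878} \approx -8.4189 \cdot 10^{-5}$)
$\left(33984 + V\right) \left(45214 + W{\left(193,11 \right)}\right) = \left(33984 - \frac{1}{11878}\right) \left(45214 + 15\right) = \frac{403661951}{11878} \cdot 45229 = \frac{18257226381779}{11878}$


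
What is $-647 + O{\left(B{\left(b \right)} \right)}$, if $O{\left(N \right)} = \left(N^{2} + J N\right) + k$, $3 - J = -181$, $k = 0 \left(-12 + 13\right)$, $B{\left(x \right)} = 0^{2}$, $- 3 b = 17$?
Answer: $-647$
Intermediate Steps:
$b = - \frac{17}{3}$ ($b = \left(- \frac{1}{3}\right) 17 = - \frac{17}{3} \approx -5.6667$)
$B{\left(x \right)} = 0$
$k = 0$ ($k = 0 \cdot 1 = 0$)
$J = 184$ ($J = 3 - -181 = 3 + 181 = 184$)
$O{\left(N \right)} = N^{2} + 184 N$ ($O{\left(N \right)} = \left(N^{2} + 184 N\right) + 0 = N^{2} + 184 N$)
$-647 + O{\left(B{\left(b \right)} \right)} = -647 + 0 \left(184 + 0\right) = -647 + 0 \cdot 184 = -647 + 0 = -647$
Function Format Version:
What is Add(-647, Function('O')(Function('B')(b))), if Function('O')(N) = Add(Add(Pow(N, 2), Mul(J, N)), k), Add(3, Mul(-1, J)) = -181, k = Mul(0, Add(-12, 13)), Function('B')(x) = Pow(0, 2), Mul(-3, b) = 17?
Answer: -647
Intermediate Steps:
b = Rational(-17, 3) (b = Mul(Rational(-1, 3), 17) = Rational(-17, 3) ≈ -5.6667)
Function('B')(x) = 0
k = 0 (k = Mul(0, 1) = 0)
J = 184 (J = Add(3, Mul(-1, -181)) = Add(3, 181) = 184)
Function('O')(N) = Add(Pow(N, 2), Mul(184, N)) (Function('O')(N) = Add(Add(Pow(N, 2), Mul(184, N)), 0) = Add(Pow(N, 2), Mul(184, N)))
Add(-647, Function('O')(Function('B')(b))) = Add(-647, Mul(0, Add(184, 0))) = Add(-647, Mul(0, 184)) = Add(-647, 0) = -647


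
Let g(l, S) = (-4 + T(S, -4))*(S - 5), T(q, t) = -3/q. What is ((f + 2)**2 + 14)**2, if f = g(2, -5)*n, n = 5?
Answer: 876041604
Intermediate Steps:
g(l, S) = (-5 + S)*(-4 - 3/S) (g(l, S) = (-4 - 3/S)*(S - 5) = (-4 - 3/S)*(-5 + S) = (-5 + S)*(-4 - 3/S))
f = 170 (f = (17 - 4*(-5) + 15/(-5))*5 = (17 + 20 + 15*(-1/5))*5 = (17 + 20 - 3)*5 = 34*5 = 170)
((f + 2)**2 + 14)**2 = ((170 + 2)**2 + 14)**2 = (172**2 + 14)**2 = (29584 + 14)**2 = 29598**2 = 876041604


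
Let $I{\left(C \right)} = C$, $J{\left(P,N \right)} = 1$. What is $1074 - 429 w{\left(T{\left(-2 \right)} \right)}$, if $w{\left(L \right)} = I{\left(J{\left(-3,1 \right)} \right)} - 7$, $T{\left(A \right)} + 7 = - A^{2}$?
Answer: $3648$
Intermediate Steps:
$T{\left(A \right)} = -7 - A^{2}$
$w{\left(L \right)} = -6$ ($w{\left(L \right)} = 1 - 7 = -6$)
$1074 - 429 w{\left(T{\left(-2 \right)} \right)} = 1074 - -2574 = 1074 + 2574 = 3648$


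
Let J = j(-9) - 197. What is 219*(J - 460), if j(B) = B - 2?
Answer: -146292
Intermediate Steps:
j(B) = -2 + B
J = -208 (J = (-2 - 9) - 197 = -11 - 197 = -208)
219*(J - 460) = 219*(-208 - 460) = 219*(-668) = -146292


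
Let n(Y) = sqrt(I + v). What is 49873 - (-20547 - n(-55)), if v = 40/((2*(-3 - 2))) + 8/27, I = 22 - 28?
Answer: 70420 + I*sqrt(786)/9 ≈ 70420.0 + 3.1151*I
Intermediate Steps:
I = -6
v = -100/27 (v = 40/((2*(-5))) + 8*(1/27) = 40/(-10) + 8/27 = 40*(-1/10) + 8/27 = -4 + 8/27 = -100/27 ≈ -3.7037)
n(Y) = I*sqrt(786)/9 (n(Y) = sqrt(-6 - 100/27) = sqrt(-262/27) = I*sqrt(786)/9)
49873 - (-20547 - n(-55)) = 49873 - (-20547 - I*sqrt(786)/9) = 49873 + (20547 + I*sqrt(786)/9) = 70420 + I*sqrt(786)/9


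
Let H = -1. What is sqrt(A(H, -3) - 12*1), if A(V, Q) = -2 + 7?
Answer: I*sqrt(7) ≈ 2.6458*I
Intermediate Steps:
A(V, Q) = 5
sqrt(A(H, -3) - 12*1) = sqrt(5 - 12*1) = sqrt(5 - 12) = sqrt(-7) = I*sqrt(7)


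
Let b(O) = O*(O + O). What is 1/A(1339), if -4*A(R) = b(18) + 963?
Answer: -4/1611 ≈ -0.0024829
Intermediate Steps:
b(O) = 2*O² (b(O) = O*(2*O) = 2*O²)
A(R) = -1611/4 (A(R) = -(2*18² + 963)/4 = -(2*324 + 963)/4 = -(648 + 963)/4 = -¼*1611 = -1611/4)
1/A(1339) = 1/(-1611/4) = -4/1611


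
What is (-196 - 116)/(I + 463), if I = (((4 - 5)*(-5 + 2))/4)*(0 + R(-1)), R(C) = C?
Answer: -1248/1849 ≈ -0.67496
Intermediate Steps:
I = -3/4 (I = (((4 - 5)*(-5 + 2))/4)*(0 - 1) = (-1*(-3)*(1/4))*(-1) = (3*(1/4))*(-1) = (3/4)*(-1) = -3/4 ≈ -0.75000)
(-196 - 116)/(I + 463) = (-196 - 116)/(-3/4 + 463) = -312/1849/4 = -312*4/1849 = -1248/1849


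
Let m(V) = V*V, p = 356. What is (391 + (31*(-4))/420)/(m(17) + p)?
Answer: 41024/67725 ≈ 0.60574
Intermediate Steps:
m(V) = V²
(391 + (31*(-4))/420)/(m(17) + p) = (391 + (31*(-4))/420)/(17² + 356) = (391 - 124*1/420)/(289 + 356) = (391 - 31/105)/645 = (41024/105)*(1/645) = 41024/67725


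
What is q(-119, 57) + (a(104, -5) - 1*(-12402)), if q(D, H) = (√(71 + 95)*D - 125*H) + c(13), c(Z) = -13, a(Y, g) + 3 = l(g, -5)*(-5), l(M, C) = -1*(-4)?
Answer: 5241 - 119*√166 ≈ 3707.8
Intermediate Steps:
l(M, C) = 4
a(Y, g) = -23 (a(Y, g) = -3 + 4*(-5) = -3 - 20 = -23)
q(D, H) = -13 - 125*H + D*√166 (q(D, H) = (√(71 + 95)*D - 125*H) - 13 = (√166*D - 125*H) - 13 = (D*√166 - 125*H) - 13 = (-125*H + D*√166) - 13 = -13 - 125*H + D*√166)
q(-119, 57) + (a(104, -5) - 1*(-12402)) = (-13 - 125*57 - 119*√166) + (-23 - 1*(-12402)) = (-13 - 7125 - 119*√166) + (-23 + 12402) = (-7138 - 119*√166) + 12379 = 5241 - 119*√166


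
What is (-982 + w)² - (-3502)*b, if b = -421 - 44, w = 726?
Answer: -1562894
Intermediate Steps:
b = -465
(-982 + w)² - (-3502)*b = (-982 + 726)² - (-3502)*(-465) = (-256)² - 1*1628430 = 65536 - 1628430 = -1562894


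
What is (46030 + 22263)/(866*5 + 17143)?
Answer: 68293/21473 ≈ 3.1804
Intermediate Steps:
(46030 + 22263)/(866*5 + 17143) = 68293/(4330 + 17143) = 68293/21473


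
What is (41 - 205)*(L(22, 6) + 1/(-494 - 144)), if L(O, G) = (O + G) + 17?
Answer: -2354138/319 ≈ -7379.7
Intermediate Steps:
L(O, G) = 17 + G + O (L(O, G) = (G + O) + 17 = 17 + G + O)
(41 - 205)*(L(22, 6) + 1/(-494 - 144)) = (41 - 205)*((17 + 6 + 22) + 1/(-494 - 144)) = -164*(45 + 1/(-638)) = -164*(45 - 1/638) = -164*28709/638 = -2354138/319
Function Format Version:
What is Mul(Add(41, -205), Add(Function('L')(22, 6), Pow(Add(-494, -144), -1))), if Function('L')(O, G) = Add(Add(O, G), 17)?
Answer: Rational(-2354138, 319) ≈ -7379.7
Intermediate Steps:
Function('L')(O, G) = Add(17, G, O) (Function('L')(O, G) = Add(Add(G, O), 17) = Add(17, G, O))
Mul(Add(41, -205), Add(Function('L')(22, 6), Pow(Add(-494, -144), -1))) = Mul(Add(41, -205), Add(Add(17, 6, 22), Pow(Add(-494, -144), -1))) = Mul(-164, Add(45, Pow(-638, -1))) = Mul(-164, Add(45, Rational(-1, 638))) = Mul(-164, Rational(28709, 638)) = Rational(-2354138, 319)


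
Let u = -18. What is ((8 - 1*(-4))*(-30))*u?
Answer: 6480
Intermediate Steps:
((8 - 1*(-4))*(-30))*u = ((8 - 1*(-4))*(-30))*(-18) = ((8 + 4)*(-30))*(-18) = (12*(-30))*(-18) = -360*(-18) = 6480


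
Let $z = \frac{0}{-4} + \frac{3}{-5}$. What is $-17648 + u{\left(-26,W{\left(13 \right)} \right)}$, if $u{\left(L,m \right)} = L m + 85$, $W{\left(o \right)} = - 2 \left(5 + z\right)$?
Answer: $- \frac{86671}{5} \approx -17334.0$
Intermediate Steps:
$z = - \frac{3}{5}$ ($z = 0 \left(- \frac{1}{4}\right) + 3 \left(- \frac{1}{5}\right) = 0 - \frac{3}{5} = - \frac{3}{5} \approx -0.6$)
$W{\left(o \right)} = - \frac{44}{5}$ ($W{\left(o \right)} = - 2 \left(5 - \frac{3}{5}\right) = \left(-2\right) \frac{22}{5} = - \frac{44}{5}$)
$u{\left(L,m \right)} = 85 + L m$
$-17648 + u{\left(-26,W{\left(13 \right)} \right)} = -17648 + \left(85 - - \frac{1144}{5}\right) = -17648 + \left(85 + \frac{1144}{5}\right) = -17648 + \frac{1569}{5} = - \frac{86671}{5}$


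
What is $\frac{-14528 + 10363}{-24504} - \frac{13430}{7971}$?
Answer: $- \frac{98629835}{65107128} \approx -1.5149$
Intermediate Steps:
$\frac{-14528 + 10363}{-24504} - \frac{13430}{7971} = \left(-4165\right) \left(- \frac{1}{24504}\right) - \frac{13430}{7971} = \frac{4165}{24504} - \frac{13430}{7971} = - \frac{98629835}{65107128}$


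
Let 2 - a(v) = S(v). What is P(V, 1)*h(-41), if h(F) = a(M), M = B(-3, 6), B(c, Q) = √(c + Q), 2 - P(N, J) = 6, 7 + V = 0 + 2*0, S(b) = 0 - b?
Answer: -8 - 4*√3 ≈ -14.928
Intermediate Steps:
S(b) = -b
V = -7 (V = -7 + (0 + 2*0) = -7 + (0 + 0) = -7 + 0 = -7)
P(N, J) = -4 (P(N, J) = 2 - 1*6 = 2 - 6 = -4)
B(c, Q) = √(Q + c)
M = √3 (M = √(6 - 3) = √3 ≈ 1.7320)
a(v) = 2 + v (a(v) = 2 - (-1)*v = 2 + v)
h(F) = 2 + √3
P(V, 1)*h(-41) = -4*(2 + √3) = -8 - 4*√3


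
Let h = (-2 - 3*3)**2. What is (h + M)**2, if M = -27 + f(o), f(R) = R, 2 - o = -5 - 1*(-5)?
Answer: 9216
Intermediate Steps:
o = 2 (o = 2 - (-5 - 1*(-5)) = 2 - (-5 + 5) = 2 - 1*0 = 2 + 0 = 2)
M = -25 (M = -27 + 2 = -25)
h = 121 (h = (-2 - 9)**2 = (-11)**2 = 121)
(h + M)**2 = (121 - 25)**2 = 96**2 = 9216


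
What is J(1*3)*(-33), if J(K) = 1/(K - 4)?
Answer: 33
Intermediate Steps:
J(K) = 1/(-4 + K)
J(1*3)*(-33) = -33/(-4 + 1*3) = -33/(-4 + 3) = -33/(-1) = -1*(-33) = 33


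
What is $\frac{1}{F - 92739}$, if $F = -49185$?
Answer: $- \frac{1}{141924} \approx -7.046 \cdot 10^{-6}$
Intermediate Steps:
$\frac{1}{F - 92739} = \frac{1}{-49185 - 92739} = \frac{1}{-141924} = - \frac{1}{141924}$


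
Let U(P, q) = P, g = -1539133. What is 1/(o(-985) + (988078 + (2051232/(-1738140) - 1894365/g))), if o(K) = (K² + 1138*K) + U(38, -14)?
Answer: 3778571515/3164217542406308 ≈ 1.1942e-6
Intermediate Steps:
o(K) = 38 + K² + 1138*K (o(K) = (K² + 1138*K) + 38 = 38 + K² + 1138*K)
1/(o(-985) + (988078 + (2051232/(-1738140) - 1894365/g))) = 1/((38 + (-985)² + 1138*(-985)) + (988078 + (2051232/(-1738140) - 1894365/(-1539133)))) = 1/((38 + 970225 - 1120930) + (988078 + (2051232*(-1/1738140) - 1894365*(-1/1539133)))) = 1/(-150667 + (988078 + (-170936/144845 + 1894365/1539133))) = 1/(-150667 + (988078 + 191458643/3778571515)) = 1/(-150667 + 3733523576856813/3778571515) = 1/(3164217542406308/3778571515) = 3778571515/3164217542406308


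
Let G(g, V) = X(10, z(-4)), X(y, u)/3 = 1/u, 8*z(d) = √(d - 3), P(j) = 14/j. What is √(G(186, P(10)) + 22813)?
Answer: √(1117837 - 168*I*√7)/7 ≈ 151.04 - 0.030029*I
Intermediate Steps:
z(d) = √(-3 + d)/8 (z(d) = √(d - 3)/8 = √(-3 + d)/8)
X(y, u) = 3/u
G(g, V) = -24*I*√7/7 (G(g, V) = 3/((√(-3 - 4)/8)) = 3/((√(-7)/8)) = 3/(((I*√7)/8)) = 3/((I*√7/8)) = 3*(-8*I*√7/7) = -24*I*√7/7)
√(G(186, P(10)) + 22813) = √(-24*I*√7/7 + 22813) = √(22813 - 24*I*√7/7)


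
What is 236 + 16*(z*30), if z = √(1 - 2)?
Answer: 236 + 480*I ≈ 236.0 + 480.0*I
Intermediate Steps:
z = I (z = √(-1) = I ≈ 1.0*I)
236 + 16*(z*30) = 236 + 16*(I*30) = 236 + 16*(30*I) = 236 + 480*I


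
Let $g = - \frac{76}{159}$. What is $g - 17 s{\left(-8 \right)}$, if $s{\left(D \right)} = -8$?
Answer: $\frac{21548}{159} \approx 135.52$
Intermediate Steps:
$g = - \frac{76}{159}$ ($g = \left(-76\right) \frac{1}{159} = - \frac{76}{159} \approx -0.47799$)
$g - 17 s{\left(-8 \right)} = - \frac{76}{159} - -136 = - \frac{76}{159} + 136 = \frac{21548}{159}$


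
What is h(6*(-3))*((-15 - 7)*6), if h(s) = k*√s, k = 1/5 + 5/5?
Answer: -2376*I*√2/5 ≈ -672.03*I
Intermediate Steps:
k = 6/5 (k = 1*(⅕) + 5*(⅕) = ⅕ + 1 = 6/5 ≈ 1.2000)
h(s) = 6*√s/5
h(6*(-3))*((-15 - 7)*6) = (6*√(6*(-3))/5)*((-15 - 7)*6) = (6*√(-18)/5)*(-22*6) = (6*(3*I*√2)/5)*(-132) = (18*I*√2/5)*(-132) = -2376*I*√2/5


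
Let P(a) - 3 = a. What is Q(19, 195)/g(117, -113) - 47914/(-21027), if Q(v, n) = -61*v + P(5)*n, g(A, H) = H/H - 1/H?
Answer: 106473183/266342 ≈ 399.76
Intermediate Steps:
P(a) = 3 + a
g(A, H) = 1 - 1/H
Q(v, n) = -61*v + 8*n (Q(v, n) = -61*v + (3 + 5)*n = -61*v + 8*n)
Q(19, 195)/g(117, -113) - 47914/(-21027) = (-61*19 + 8*195)/(((-1 - 113)/(-113))) - 47914/(-21027) = (-1159 + 1560)/((-1/113*(-114))) - 47914*(-1/21027) = 401/(114/113) + 47914/21027 = 401*(113/114) + 47914/21027 = 45313/114 + 47914/21027 = 106473183/266342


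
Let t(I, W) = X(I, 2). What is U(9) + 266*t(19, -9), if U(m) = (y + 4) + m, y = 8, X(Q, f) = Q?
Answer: 5075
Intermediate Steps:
t(I, W) = I
U(m) = 12 + m (U(m) = (8 + 4) + m = 12 + m)
U(9) + 266*t(19, -9) = (12 + 9) + 266*19 = 21 + 5054 = 5075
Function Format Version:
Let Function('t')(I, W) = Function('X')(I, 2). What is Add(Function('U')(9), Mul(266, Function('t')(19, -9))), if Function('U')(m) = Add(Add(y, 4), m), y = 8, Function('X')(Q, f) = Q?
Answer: 5075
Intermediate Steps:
Function('t')(I, W) = I
Function('U')(m) = Add(12, m) (Function('U')(m) = Add(Add(8, 4), m) = Add(12, m))
Add(Function('U')(9), Mul(266, Function('t')(19, -9))) = Add(Add(12, 9), Mul(266, 19)) = Add(21, 5054) = 5075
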